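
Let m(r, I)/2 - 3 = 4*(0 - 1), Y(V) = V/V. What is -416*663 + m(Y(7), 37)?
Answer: -275810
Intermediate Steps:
Y(V) = 1
m(r, I) = -2 (m(r, I) = 6 + 2*(4*(0 - 1)) = 6 + 2*(4*(-1)) = 6 + 2*(-4) = 6 - 8 = -2)
-416*663 + m(Y(7), 37) = -416*663 - 2 = -275808 - 2 = -275810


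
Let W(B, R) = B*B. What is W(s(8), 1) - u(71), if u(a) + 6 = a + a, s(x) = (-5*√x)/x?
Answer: -1063/8 ≈ -132.88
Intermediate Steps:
s(x) = -5/√x
W(B, R) = B²
u(a) = -6 + 2*a (u(a) = -6 + (a + a) = -6 + 2*a)
W(s(8), 1) - u(71) = (-5*√2/4)² - (-6 + 2*71) = (-5*√2/4)² - (-6 + 142) = (-5*√2/4)² - 1*136 = 25/8 - 136 = -1063/8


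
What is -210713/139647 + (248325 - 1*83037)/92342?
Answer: 1812156745/6447641637 ≈ 0.28106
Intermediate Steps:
-210713/139647 + (248325 - 1*83037)/92342 = -210713*1/139647 + (248325 - 83037)*(1/92342) = -210713/139647 + 165288*(1/92342) = -210713/139647 + 82644/46171 = 1812156745/6447641637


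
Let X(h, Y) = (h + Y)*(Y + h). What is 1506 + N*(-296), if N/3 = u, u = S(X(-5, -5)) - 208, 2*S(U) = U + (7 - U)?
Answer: 183102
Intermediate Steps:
X(h, Y) = (Y + h)**2 (X(h, Y) = (Y + h)*(Y + h) = (Y + h)**2)
S(U) = 7/2 (S(U) = (U + (7 - U))/2 = (1/2)*7 = 7/2)
u = -409/2 (u = 7/2 - 208 = -409/2 ≈ -204.50)
N = -1227/2 (N = 3*(-409/2) = -1227/2 ≈ -613.50)
1506 + N*(-296) = 1506 - 1227/2*(-296) = 1506 + 181596 = 183102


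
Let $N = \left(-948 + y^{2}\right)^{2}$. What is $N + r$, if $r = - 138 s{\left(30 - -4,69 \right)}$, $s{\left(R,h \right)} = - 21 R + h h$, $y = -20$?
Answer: $-258182$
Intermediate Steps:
$s{\left(R,h \right)} = h^{2} - 21 R$ ($s{\left(R,h \right)} = - 21 R + h^{2} = h^{2} - 21 R$)
$N = 300304$ ($N = \left(-948 + \left(-20\right)^{2}\right)^{2} = \left(-948 + 400\right)^{2} = \left(-548\right)^{2} = 300304$)
$r = -558486$ ($r = - 138 \left(69^{2} - 21 \left(30 - -4\right)\right) = - 138 \left(4761 - 21 \left(30 + 4\right)\right) = - 138 \left(4761 - 714\right) = \left(-138\right) 4047 = -558486$)
$N + r = 300304 - 558486 = -258182$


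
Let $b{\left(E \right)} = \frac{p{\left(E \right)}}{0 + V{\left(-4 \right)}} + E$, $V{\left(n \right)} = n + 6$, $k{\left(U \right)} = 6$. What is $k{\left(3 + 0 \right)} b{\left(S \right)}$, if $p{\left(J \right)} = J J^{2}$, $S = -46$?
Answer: $-292284$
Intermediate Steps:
$V{\left(n \right)} = 6 + n$
$p{\left(J \right)} = J^{3}$
$b{\left(E \right)} = E + \frac{E^{3}}{2}$ ($b{\left(E \right)} = \frac{E^{3}}{0 + \left(6 - 4\right)} + E = \frac{E^{3}}{0 + 2} + E = \frac{E^{3}}{2} + E = E + \frac{E^{3}}{2}$)
$k{\left(3 + 0 \right)} b{\left(S \right)} = 6 \left(-46 + \frac{\left(-46\right)^{3}}{2}\right) = 6 \left(-46 + \frac{1}{2} \left(-97336\right)\right) = 6 \left(-46 - 48668\right) = 6 \left(-48714\right) = -292284$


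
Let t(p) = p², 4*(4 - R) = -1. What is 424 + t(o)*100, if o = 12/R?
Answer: 352936/289 ≈ 1221.2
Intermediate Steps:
R = 17/4 (R = 4 - ¼*(-1) = 4 + ¼ = 17/4 ≈ 4.2500)
o = 48/17 (o = 12/(17/4) = 12*(4/17) = 48/17 ≈ 2.8235)
424 + t(o)*100 = 424 + (48/17)²*100 = 424 + (2304/289)*100 = 424 + 230400/289 = 352936/289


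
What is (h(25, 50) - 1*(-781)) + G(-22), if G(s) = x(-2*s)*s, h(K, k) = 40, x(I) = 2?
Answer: 777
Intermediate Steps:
G(s) = 2*s
(h(25, 50) - 1*(-781)) + G(-22) = (40 - 1*(-781)) + 2*(-22) = (40 + 781) - 44 = 821 - 44 = 777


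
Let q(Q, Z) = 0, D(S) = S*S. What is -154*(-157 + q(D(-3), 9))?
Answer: 24178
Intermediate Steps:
D(S) = S²
-154*(-157 + q(D(-3), 9)) = -154*(-157 + 0) = -154*(-157) = 24178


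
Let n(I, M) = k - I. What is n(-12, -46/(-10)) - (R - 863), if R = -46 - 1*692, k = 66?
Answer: 1679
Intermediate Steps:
n(I, M) = 66 - I
R = -738 (R = -46 - 692 = -738)
n(-12, -46/(-10)) - (R - 863) = (66 - 1*(-12)) - (-738 - 863) = (66 + 12) - 1*(-1601) = 78 + 1601 = 1679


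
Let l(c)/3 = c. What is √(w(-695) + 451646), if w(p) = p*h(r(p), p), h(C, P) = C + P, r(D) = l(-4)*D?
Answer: 3*I*√540181 ≈ 2204.9*I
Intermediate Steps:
l(c) = 3*c
r(D) = -12*D (r(D) = (3*(-4))*D = -12*D)
w(p) = -11*p² (w(p) = p*(-12*p + p) = p*(-11*p) = -11*p²)
√(w(-695) + 451646) = √(-11*(-695)² + 451646) = √(-11*483025 + 451646) = √(-5313275 + 451646) = √(-4861629) = 3*I*√540181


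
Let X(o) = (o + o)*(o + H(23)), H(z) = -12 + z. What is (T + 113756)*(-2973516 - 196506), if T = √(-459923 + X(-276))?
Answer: -360609022632 - 3170022*I*√313643 ≈ -3.6061e+11 - 1.7753e+9*I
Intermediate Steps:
X(o) = 2*o*(11 + o) (X(o) = (o + o)*(o + (-12 + 23)) = (2*o)*(o + 11) = (2*o)*(11 + o) = 2*o*(11 + o))
T = I*√313643 (T = √(-459923 + 2*(-276)*(11 - 276)) = √(-459923 + 2*(-276)*(-265)) = √(-459923 + 146280) = √(-313643) = I*√313643 ≈ 560.04*I)
(T + 113756)*(-2973516 - 196506) = (I*√313643 + 113756)*(-2973516 - 196506) = (113756 + I*√313643)*(-3170022) = -360609022632 - 3170022*I*√313643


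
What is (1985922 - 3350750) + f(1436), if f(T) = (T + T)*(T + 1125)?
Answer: 5990364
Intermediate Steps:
f(T) = 2*T*(1125 + T) (f(T) = (2*T)*(1125 + T) = 2*T*(1125 + T))
(1985922 - 3350750) + f(1436) = (1985922 - 3350750) + 2*1436*(1125 + 1436) = -1364828 + 2*1436*2561 = -1364828 + 7355192 = 5990364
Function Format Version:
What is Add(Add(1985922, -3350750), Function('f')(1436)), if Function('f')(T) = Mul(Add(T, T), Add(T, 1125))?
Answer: 5990364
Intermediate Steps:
Function('f')(T) = Mul(2, T, Add(1125, T)) (Function('f')(T) = Mul(Mul(2, T), Add(1125, T)) = Mul(2, T, Add(1125, T)))
Add(Add(1985922, -3350750), Function('f')(1436)) = Add(Add(1985922, -3350750), Mul(2, 1436, Add(1125, 1436))) = Add(-1364828, Mul(2, 1436, 2561)) = Add(-1364828, 7355192) = 5990364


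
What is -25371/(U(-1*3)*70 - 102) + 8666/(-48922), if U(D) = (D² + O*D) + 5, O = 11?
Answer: 614395175/35028152 ≈ 17.540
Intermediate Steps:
U(D) = 5 + D² + 11*D (U(D) = (D² + 11*D) + 5 = 5 + D² + 11*D)
-25371/(U(-1*3)*70 - 102) + 8666/(-48922) = -25371/((5 + (-1*3)² + 11*(-1*3))*70 - 102) + 8666/(-48922) = -25371/((5 + (-3)² + 11*(-3))*70 - 102) + 8666*(-1/48922) = -25371/((5 + 9 - 33)*70 - 102) - 4333/24461 = -25371/(-19*70 - 102) - 4333/24461 = -25371/(-1330 - 102) - 4333/24461 = -25371/(-1432) - 4333/24461 = -25371*(-1/1432) - 4333/24461 = 25371/1432 - 4333/24461 = 614395175/35028152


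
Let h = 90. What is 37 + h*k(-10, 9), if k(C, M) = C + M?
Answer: -53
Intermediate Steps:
37 + h*k(-10, 9) = 37 + 90*(-10 + 9) = 37 + 90*(-1) = 37 - 90 = -53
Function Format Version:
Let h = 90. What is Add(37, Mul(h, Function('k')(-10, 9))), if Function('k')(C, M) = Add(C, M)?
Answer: -53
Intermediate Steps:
Add(37, Mul(h, Function('k')(-10, 9))) = Add(37, Mul(90, Add(-10, 9))) = Add(37, Mul(90, -1)) = Add(37, -90) = -53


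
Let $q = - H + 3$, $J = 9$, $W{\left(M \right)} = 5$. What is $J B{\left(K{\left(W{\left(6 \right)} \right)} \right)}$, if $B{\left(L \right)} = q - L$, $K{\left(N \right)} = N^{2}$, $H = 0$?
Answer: $-198$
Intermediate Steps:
$q = 3$ ($q = \left(-1\right) 0 + 3 = 0 + 3 = 3$)
$B{\left(L \right)} = 3 - L$
$J B{\left(K{\left(W{\left(6 \right)} \right)} \right)} = 9 \left(3 - 5^{2}\right) = 9 \left(3 - 25\right) = 9 \left(-22\right) = -198$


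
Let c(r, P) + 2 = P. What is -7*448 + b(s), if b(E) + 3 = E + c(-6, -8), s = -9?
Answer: -3158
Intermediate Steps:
c(r, P) = -2 + P
b(E) = -13 + E (b(E) = -3 + (E + (-2 - 8)) = -3 + (E - 10) = -3 + (-10 + E) = -13 + E)
-7*448 + b(s) = -7*448 + (-13 - 9) = -3136 - 22 = -3158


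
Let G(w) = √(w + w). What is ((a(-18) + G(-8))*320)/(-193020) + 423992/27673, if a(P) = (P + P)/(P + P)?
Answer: 4091504024/267072123 - 64*I/9651 ≈ 15.32 - 0.0066314*I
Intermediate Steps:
G(w) = √2*√w (G(w) = √(2*w) = √2*√w)
a(P) = 1 (a(P) = (2*P)/((2*P)) = (2*P)*(1/(2*P)) = 1)
((a(-18) + G(-8))*320)/(-193020) + 423992/27673 = ((1 + √2*√(-8))*320)/(-193020) + 423992/27673 = ((1 + √2*(2*I*√2))*320)*(-1/193020) + 423992*(1/27673) = ((1 + 4*I)*320)*(-1/193020) + 423992/27673 = (320 + 1280*I)*(-1/193020) + 423992/27673 = (-16/9651 - 64*I/9651) + 423992/27673 = 4091504024/267072123 - 64*I/9651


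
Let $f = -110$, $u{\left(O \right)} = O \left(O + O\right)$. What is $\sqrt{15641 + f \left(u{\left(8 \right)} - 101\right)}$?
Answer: $\sqrt{12671} \approx 112.57$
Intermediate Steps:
$u{\left(O \right)} = 2 O^{2}$ ($u{\left(O \right)} = O 2 O = 2 O^{2}$)
$\sqrt{15641 + f \left(u{\left(8 \right)} - 101\right)} = \sqrt{15641 - 110 \left(2 \cdot 8^{2} - 101\right)} = \sqrt{15641 - 110 \left(2 \cdot 64 - 101\right)} = \sqrt{15641 - 110 \left(128 - 101\right)} = \sqrt{15641 - 2970} = \sqrt{12671}$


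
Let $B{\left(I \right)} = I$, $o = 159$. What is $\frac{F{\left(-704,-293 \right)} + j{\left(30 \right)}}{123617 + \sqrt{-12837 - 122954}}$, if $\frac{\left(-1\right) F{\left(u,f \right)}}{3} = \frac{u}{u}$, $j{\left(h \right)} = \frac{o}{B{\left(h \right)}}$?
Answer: $\frac{2843191}{152812984800} - \frac{23 i \sqrt{135791}}{152812984800} \approx 1.8606 \cdot 10^{-5} - 5.5463 \cdot 10^{-8} i$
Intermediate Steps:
$j{\left(h \right)} = \frac{159}{h}$
$F{\left(u,f \right)} = -3$ ($F{\left(u,f \right)} = - 3 \frac{u}{u} = \left(-3\right) 1 = -3$)
$\frac{F{\left(-704,-293 \right)} + j{\left(30 \right)}}{123617 + \sqrt{-12837 - 122954}} = \frac{-3 + \frac{159}{30}}{123617 + \sqrt{-12837 - 122954}} = \frac{-3 + 159 \cdot \frac{1}{30}}{123617 + \sqrt{-135791}} = \frac{-3 + \frac{53}{10}}{123617 + i \sqrt{135791}} = \frac{23}{10 \left(123617 + i \sqrt{135791}\right)}$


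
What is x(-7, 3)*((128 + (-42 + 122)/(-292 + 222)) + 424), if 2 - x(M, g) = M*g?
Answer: 88688/7 ≈ 12670.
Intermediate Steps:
x(M, g) = 2 - M*g
x(-7, 3)*((128 + (-42 + 122)/(-292 + 222)) + 424) = (2 - 1*(-7)*3)*((128 + (-42 + 122)/(-292 + 222)) + 424) = (2 + 21)*((128 + 80/(-70)) + 424) = 23*((128 + 80*(-1/70)) + 424) = 23*((128 - 8/7) + 424) = 23*(888/7 + 424) = 23*(3856/7) = 88688/7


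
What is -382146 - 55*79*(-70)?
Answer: -77996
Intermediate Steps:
-382146 - 55*79*(-70) = -382146 - 4345*(-70) = -382146 - 1*(-304150) = -382146 + 304150 = -77996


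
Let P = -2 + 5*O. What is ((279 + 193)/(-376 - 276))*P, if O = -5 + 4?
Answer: 826/163 ≈ 5.0675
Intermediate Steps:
O = -1
P = -7 (P = -2 + 5*(-1) = -2 - 5 = -7)
((279 + 193)/(-376 - 276))*P = ((279 + 193)/(-376 - 276))*(-7) = (472/(-652))*(-7) = (472*(-1/652))*(-7) = -118/163*(-7) = 826/163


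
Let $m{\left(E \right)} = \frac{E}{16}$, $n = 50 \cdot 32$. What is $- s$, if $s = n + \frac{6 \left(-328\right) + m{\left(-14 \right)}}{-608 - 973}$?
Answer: $- \frac{20252551}{12648} \approx -1601.2$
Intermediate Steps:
$n = 1600$
$m{\left(E \right)} = \frac{E}{16}$ ($m{\left(E \right)} = E \frac{1}{16} = \frac{E}{16}$)
$s = \frac{20252551}{12648}$ ($s = 1600 + \frac{6 \left(-328\right) + \frac{1}{16} \left(-14\right)}{-608 - 973} = 1600 + \frac{-1968 - \frac{7}{8}}{-608 - 973} = 1600 - \frac{15751}{8 \left(-608 - 973\right)} = 1600 - \frac{15751}{8 \left(-1581\right)} = 1600 - - \frac{15751}{12648} = 1600 + \frac{15751}{12648} = \frac{20252551}{12648} \approx 1601.2$)
$- s = \left(-1\right) \frac{20252551}{12648} = - \frac{20252551}{12648}$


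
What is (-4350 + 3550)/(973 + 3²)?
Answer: -400/491 ≈ -0.81466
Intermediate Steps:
(-4350 + 3550)/(973 + 3²) = -800/(973 + 9) = -800/982 = -800*1/982 = -400/491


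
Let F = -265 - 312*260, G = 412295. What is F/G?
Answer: -16277/82459 ≈ -0.19740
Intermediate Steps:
F = -81385 (F = -265 - 81120 = -81385)
F/G = -81385/412295 = -81385*1/412295 = -16277/82459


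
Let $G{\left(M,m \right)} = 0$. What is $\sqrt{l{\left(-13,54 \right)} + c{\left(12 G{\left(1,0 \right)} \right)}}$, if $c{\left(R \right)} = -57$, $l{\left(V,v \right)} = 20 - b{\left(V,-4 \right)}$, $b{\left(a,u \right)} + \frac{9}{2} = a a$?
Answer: $\frac{i \sqrt{806}}{2} \approx 14.195 i$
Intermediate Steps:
$b{\left(a,u \right)} = - \frac{9}{2} + a^{2}$ ($b{\left(a,u \right)} = - \frac{9}{2} + a a = - \frac{9}{2} + a^{2}$)
$l{\left(V,v \right)} = \frac{49}{2} - V^{2}$ ($l{\left(V,v \right)} = 20 - \left(- \frac{9}{2} + V^{2}\right) = \frac{49}{2} - V^{2}$)
$\sqrt{l{\left(-13,54 \right)} + c{\left(12 G{\left(1,0 \right)} \right)}} = \sqrt{\left(\frac{49}{2} - \left(-13\right)^{2}\right) - 57} = \sqrt{\left(\frac{49}{2} - 169\right) - 57} = \sqrt{- \frac{289}{2} - 57} = \sqrt{- \frac{403}{2}} = \frac{i \sqrt{806}}{2}$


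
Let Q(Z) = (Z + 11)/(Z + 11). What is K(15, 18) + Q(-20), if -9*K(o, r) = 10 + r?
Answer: -19/9 ≈ -2.1111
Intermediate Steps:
K(o, r) = -10/9 - r/9 (K(o, r) = -(10 + r)/9 = -10/9 - r/9)
Q(Z) = 1 (Q(Z) = (11 + Z)/(11 + Z) = 1)
K(15, 18) + Q(-20) = (-10/9 - 1/9*18) + 1 = (-10/9 - 2) + 1 = -28/9 + 1 = -19/9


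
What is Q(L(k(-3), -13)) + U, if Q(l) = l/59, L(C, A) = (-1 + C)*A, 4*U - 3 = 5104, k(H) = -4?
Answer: 301573/236 ≈ 1277.9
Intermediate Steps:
U = 5107/4 (U = ¾ + (¼)*5104 = ¾ + 1276 = 5107/4 ≈ 1276.8)
L(C, A) = A*(-1 + C)
Q(l) = l/59 (Q(l) = l*(1/59) = l/59)
Q(L(k(-3), -13)) + U = (-13*(-1 - 4))/59 + 5107/4 = (-13*(-5))/59 + 5107/4 = (1/59)*65 + 5107/4 = 65/59 + 5107/4 = 301573/236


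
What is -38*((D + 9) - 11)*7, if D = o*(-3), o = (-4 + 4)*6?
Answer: 532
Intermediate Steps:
o = 0 (o = 0*6 = 0)
D = 0 (D = 0*(-3) = 0)
-38*((D + 9) - 11)*7 = -38*((0 + 9) - 11)*7 = -38*(9 - 11)*7 = -38*(-2)*7 = 76*7 = 532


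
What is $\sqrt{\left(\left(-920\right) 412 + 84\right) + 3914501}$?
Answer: $\sqrt{3535545} \approx 1880.3$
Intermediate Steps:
$\sqrt{\left(\left(-920\right) 412 + 84\right) + 3914501} = \sqrt{\left(-379040 + 84\right) + 3914501} = \sqrt{-378956 + 3914501} = \sqrt{3535545}$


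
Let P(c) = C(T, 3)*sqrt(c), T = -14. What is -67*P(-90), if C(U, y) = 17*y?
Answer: -10251*I*sqrt(10) ≈ -32417.0*I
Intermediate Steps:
P(c) = 51*sqrt(c) (P(c) = (17*3)*sqrt(c) = 51*sqrt(c))
-67*P(-90) = -3417*sqrt(-90) = -3417*3*I*sqrt(10) = -10251*I*sqrt(10)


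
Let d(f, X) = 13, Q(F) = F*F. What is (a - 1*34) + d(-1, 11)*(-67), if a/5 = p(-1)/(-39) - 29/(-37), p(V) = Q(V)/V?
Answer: -1300075/1443 ≈ -900.95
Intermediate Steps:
Q(F) = F**2
p(V) = V (p(V) = V**2/V = V)
a = 5840/1443 (a = 5*(-1/(-39) - 29/(-37)) = 5*(-1*(-1/39) - 29*(-1/37)) = 5*(1/39 + 29/37) = 5*(1168/1443) = 5840/1443 ≈ 4.0471)
(a - 1*34) + d(-1, 11)*(-67) = (5840/1443 - 1*34) + 13*(-67) = (5840/1443 - 34) - 871 = -43222/1443 - 871 = -1300075/1443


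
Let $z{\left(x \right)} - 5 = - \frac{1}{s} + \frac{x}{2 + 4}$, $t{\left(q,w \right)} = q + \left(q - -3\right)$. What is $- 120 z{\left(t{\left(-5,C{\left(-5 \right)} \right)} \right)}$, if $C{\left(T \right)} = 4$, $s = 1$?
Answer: $-340$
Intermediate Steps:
$t{\left(q,w \right)} = 3 + 2 q$ ($t{\left(q,w \right)} = q + \left(q + 3\right) = q + \left(3 + q\right) = 3 + 2 q$)
$z{\left(x \right)} = 4 + \frac{x}{6}$ ($z{\left(x \right)} = 5 + \left(- 1^{-1} + \frac{x}{2 + 4}\right) = 5 + \left(\left(-1\right) 1 + \frac{x}{6}\right) = 5 + \left(-1 + x \frac{1}{6}\right) = 5 + \left(-1 + \frac{x}{6}\right) = 4 + \frac{x}{6}$)
$- 120 z{\left(t{\left(-5,C{\left(-5 \right)} \right)} \right)} = - 120 \left(4 + \frac{3 + 2 \left(-5\right)}{6}\right) = - 120 \left(4 + \frac{3 - 10}{6}\right) = - 120 \left(4 + \frac{1}{6} \left(-7\right)\right) = - 120 \left(4 - \frac{7}{6}\right) = \left(-120\right) \frac{17}{6} = -340$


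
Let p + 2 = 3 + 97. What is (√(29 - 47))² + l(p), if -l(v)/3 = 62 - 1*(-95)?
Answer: -489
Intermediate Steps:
p = 98 (p = -2 + (3 + 97) = -2 + 100 = 98)
l(v) = -471 (l(v) = -3*(62 - 1*(-95)) = -3*(62 + 95) = -3*157 = -471)
(√(29 - 47))² + l(p) = (√(29 - 47))² - 471 = (√(-18))² - 471 = (3*I*√2)² - 471 = -18 - 471 = -489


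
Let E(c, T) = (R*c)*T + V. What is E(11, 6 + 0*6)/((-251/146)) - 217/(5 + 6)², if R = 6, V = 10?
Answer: -7226863/30371 ≈ -237.95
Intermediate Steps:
E(c, T) = 10 + 6*T*c (E(c, T) = (6*c)*T + 10 = 6*T*c + 10 = 10 + 6*T*c)
E(11, 6 + 0*6)/((-251/146)) - 217/(5 + 6)² = (10 + 6*(6 + 0*6)*11)/((-251/146)) - 217/(5 + 6)² = (10 + 6*(6 + 0)*11)/((-251*1/146)) - 217/(11²) = (10 + 6*6*11)/(-251/146) - 217/121 = (10 + 396)*(-146/251) - 217*1/121 = 406*(-146/251) - 217/121 = -59276/251 - 217/121 = -7226863/30371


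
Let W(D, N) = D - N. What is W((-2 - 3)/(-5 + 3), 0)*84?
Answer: 210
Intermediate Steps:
W((-2 - 3)/(-5 + 3), 0)*84 = ((-2 - 3)/(-5 + 3) - 1*0)*84 = (-5/(-2) + 0)*84 = (-5*(-½) + 0)*84 = (5/2 + 0)*84 = (5/2)*84 = 210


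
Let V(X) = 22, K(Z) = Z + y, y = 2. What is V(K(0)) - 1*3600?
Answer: -3578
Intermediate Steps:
K(Z) = 2 + Z (K(Z) = Z + 2 = 2 + Z)
V(K(0)) - 1*3600 = 22 - 1*3600 = 22 - 3600 = -3578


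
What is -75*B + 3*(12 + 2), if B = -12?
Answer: 942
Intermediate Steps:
-75*B + 3*(12 + 2) = -75*(-12) + 3*(12 + 2) = 900 + 3*14 = 900 + 42 = 942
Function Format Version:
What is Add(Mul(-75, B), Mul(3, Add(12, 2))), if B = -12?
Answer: 942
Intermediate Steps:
Add(Mul(-75, B), Mul(3, Add(12, 2))) = Add(Mul(-75, -12), Mul(3, Add(12, 2))) = Add(900, Mul(3, 14)) = Add(900, 42) = 942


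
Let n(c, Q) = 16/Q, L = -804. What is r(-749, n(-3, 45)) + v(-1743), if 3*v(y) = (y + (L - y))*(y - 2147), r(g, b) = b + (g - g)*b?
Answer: 46913416/45 ≈ 1.0425e+6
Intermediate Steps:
r(g, b) = b (r(g, b) = b + 0*b = b + 0 = b)
v(y) = 575396 - 268*y (v(y) = ((y + (-804 - y))*(y - 2147))/3 = (-804*(-2147 + y))/3 = (1726188 - 804*y)/3 = 575396 - 268*y)
r(-749, n(-3, 45)) + v(-1743) = 16/45 + (575396 - 268*(-1743)) = 16*(1/45) + (575396 + 467124) = 16/45 + 1042520 = 46913416/45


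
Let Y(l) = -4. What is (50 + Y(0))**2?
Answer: 2116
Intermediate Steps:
(50 + Y(0))**2 = (50 - 4)**2 = 46**2 = 2116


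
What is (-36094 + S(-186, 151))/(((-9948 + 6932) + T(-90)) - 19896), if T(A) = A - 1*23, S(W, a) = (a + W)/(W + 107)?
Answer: 2851391/1818975 ≈ 1.5676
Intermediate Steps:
S(W, a) = (W + a)/(107 + W)
T(A) = -23 + A (T(A) = A - 23 = -23 + A)
(-36094 + S(-186, 151))/(((-9948 + 6932) + T(-90)) - 19896) = (-36094 + (-186 + 151)/(107 - 186))/(((-9948 + 6932) + (-23 - 90)) - 19896) = (-36094 - 35/(-79))/((-3016 - 113) - 19896) = (-36094 - 1/79*(-35))/(-3129 - 19896) = (-36094 + 35/79)/(-23025) = -2851391/79*(-1/23025) = 2851391/1818975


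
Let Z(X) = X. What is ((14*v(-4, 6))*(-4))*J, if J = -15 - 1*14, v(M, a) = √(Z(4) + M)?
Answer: 0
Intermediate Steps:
v(M, a) = √(4 + M)
J = -29 (J = -15 - 14 = -29)
((14*v(-4, 6))*(-4))*J = ((14*√(4 - 4))*(-4))*(-29) = ((14*√0)*(-4))*(-29) = ((14*0)*(-4))*(-29) = (0*(-4))*(-29) = 0*(-29) = 0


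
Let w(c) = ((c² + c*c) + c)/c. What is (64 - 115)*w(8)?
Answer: -867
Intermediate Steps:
w(c) = (c + 2*c²)/c (w(c) = ((c² + c²) + c)/c = (2*c² + c)/c = (c + 2*c²)/c)
(64 - 115)*w(8) = (64 - 115)*(1 + 2*8) = -51*(1 + 16) = -51*17 = -867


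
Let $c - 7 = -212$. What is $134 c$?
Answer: $-27470$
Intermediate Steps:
$c = -205$ ($c = 7 - 212 = -205$)
$134 c = 134 \left(-205\right) = -27470$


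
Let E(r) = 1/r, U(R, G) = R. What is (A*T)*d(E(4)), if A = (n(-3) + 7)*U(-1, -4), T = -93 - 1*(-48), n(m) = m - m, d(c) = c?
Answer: 315/4 ≈ 78.750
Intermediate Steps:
n(m) = 0
T = -45 (T = -93 + 48 = -45)
A = -7 (A = (0 + 7)*(-1) = 7*(-1) = -7)
(A*T)*d(E(4)) = -7*(-45)/4 = 315*(1/4) = 315/4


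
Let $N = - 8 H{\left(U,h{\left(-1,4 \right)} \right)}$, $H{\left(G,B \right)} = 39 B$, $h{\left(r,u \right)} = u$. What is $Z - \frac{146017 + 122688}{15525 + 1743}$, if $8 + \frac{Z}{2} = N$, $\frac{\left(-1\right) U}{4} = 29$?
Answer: $- \frac{43645921}{17268} \approx -2527.6$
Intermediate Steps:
$U = -116$ ($U = \left(-4\right) 29 = -116$)
$N = -1248$ ($N = - 8 \cdot 39 \cdot 4 = \left(-8\right) 156 = -1248$)
$Z = -2512$ ($Z = -16 + 2 \left(-1248\right) = -16 - 2496 = -2512$)
$Z - \frac{146017 + 122688}{15525 + 1743} = -2512 - \frac{146017 + 122688}{15525 + 1743} = -2512 - \frac{268705}{17268} = - \frac{43645921}{17268}$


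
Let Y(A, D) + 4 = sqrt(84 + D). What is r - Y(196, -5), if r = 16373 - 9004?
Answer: 7373 - sqrt(79) ≈ 7364.1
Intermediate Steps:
Y(A, D) = -4 + sqrt(84 + D)
r = 7369
r - Y(196, -5) = 7369 - (-4 + sqrt(84 - 5)) = 7369 - (-4 + sqrt(79)) = 7369 + (4 - sqrt(79)) = 7373 - sqrt(79)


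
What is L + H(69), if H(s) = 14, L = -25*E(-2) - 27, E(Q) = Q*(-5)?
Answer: -263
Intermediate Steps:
E(Q) = -5*Q
L = -277 (L = -(-125)*(-2) - 27 = -25*10 - 27 = -250 - 27 = -277)
L + H(69) = -277 + 14 = -263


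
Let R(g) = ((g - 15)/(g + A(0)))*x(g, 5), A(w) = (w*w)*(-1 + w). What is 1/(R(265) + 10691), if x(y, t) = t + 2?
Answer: 53/566973 ≈ 9.3479e-5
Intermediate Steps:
x(y, t) = 2 + t
A(w) = w²*(-1 + w)
R(g) = 7*(-15 + g)/g (R(g) = ((g - 15)/(g + 0²*(-1 + 0)))*(2 + 5) = ((-15 + g)/(g + 0*(-1)))*7 = ((-15 + g)/(g + 0))*7 = ((-15 + g)/g)*7 = 7*(-15 + g)/g)
1/(R(265) + 10691) = 1/((7 - 105/265) + 10691) = 1/((7 - 105*1/265) + 10691) = 1/((7 - 21/53) + 10691) = 1/(350/53 + 10691) = 1/(566973/53) = 53/566973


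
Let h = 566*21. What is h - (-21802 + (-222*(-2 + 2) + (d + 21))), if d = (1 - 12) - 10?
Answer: 33688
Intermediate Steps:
d = -21 (d = -11 - 10 = -21)
h = 11886
h - (-21802 + (-222*(-2 + 2) + (d + 21))) = 11886 - (-21802 + (-222*(-2 + 2) + (-21 + 21))) = 11886 - (-21802 + (-222*0 + 0)) = 11886 - (-21802 + (-74*0 + 0)) = 11886 - (-21802 + (0 + 0)) = 11886 - (-21802 + 0) = 11886 - 1*(-21802) = 11886 + 21802 = 33688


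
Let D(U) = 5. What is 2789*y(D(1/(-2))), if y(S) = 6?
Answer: 16734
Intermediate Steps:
2789*y(D(1/(-2))) = 2789*6 = 16734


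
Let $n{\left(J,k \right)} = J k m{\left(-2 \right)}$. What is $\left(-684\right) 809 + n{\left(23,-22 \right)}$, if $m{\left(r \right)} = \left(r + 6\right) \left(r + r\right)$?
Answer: $-545260$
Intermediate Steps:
$m{\left(r \right)} = 2 r \left(6 + r\right)$ ($m{\left(r \right)} = \left(6 + r\right) 2 r = 2 r \left(6 + r\right)$)
$n{\left(J,k \right)} = - 16 J k$ ($n{\left(J,k \right)} = J k 2 \left(-2\right) \left(6 - 2\right) = J k 2 \left(-2\right) 4 = J k \left(-16\right) = - 16 J k$)
$\left(-684\right) 809 + n{\left(23,-22 \right)} = \left(-684\right) 809 - 368 \left(-22\right) = -553356 + 8096 = -545260$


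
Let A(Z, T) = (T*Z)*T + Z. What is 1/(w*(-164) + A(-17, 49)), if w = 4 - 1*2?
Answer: -1/41162 ≈ -2.4294e-5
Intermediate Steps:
w = 2 (w = 4 - 2 = 2)
A(Z, T) = Z + Z*T² (A(Z, T) = Z*T² + Z = Z + Z*T²)
1/(w*(-164) + A(-17, 49)) = 1/(2*(-164) - 17*(1 + 49²)) = 1/(-328 - 17*(1 + 2401)) = 1/(-328 - 17*2402) = 1/(-328 - 40834) = 1/(-41162) = -1/41162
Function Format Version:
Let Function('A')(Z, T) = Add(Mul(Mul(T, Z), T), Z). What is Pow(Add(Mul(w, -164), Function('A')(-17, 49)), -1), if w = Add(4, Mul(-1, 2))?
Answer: Rational(-1, 41162) ≈ -2.4294e-5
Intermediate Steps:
w = 2 (w = Add(4, -2) = 2)
Function('A')(Z, T) = Add(Z, Mul(Z, Pow(T, 2))) (Function('A')(Z, T) = Add(Mul(Z, Pow(T, 2)), Z) = Add(Z, Mul(Z, Pow(T, 2))))
Pow(Add(Mul(w, -164), Function('A')(-17, 49)), -1) = Pow(Add(Mul(2, -164), Mul(-17, Add(1, Pow(49, 2)))), -1) = Pow(Add(-328, Mul(-17, Add(1, 2401))), -1) = Pow(Add(-328, Mul(-17, 2402)), -1) = Pow(Add(-328, -40834), -1) = Pow(-41162, -1) = Rational(-1, 41162)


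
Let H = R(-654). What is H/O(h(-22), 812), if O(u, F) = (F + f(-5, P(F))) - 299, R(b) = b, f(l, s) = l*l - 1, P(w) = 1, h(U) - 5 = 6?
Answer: -218/179 ≈ -1.2179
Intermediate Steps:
h(U) = 11 (h(U) = 5 + 6 = 11)
f(l, s) = -1 + l² (f(l, s) = l² - 1 = -1 + l²)
H = -654
O(u, F) = -275 + F (O(u, F) = (F + (-1 + (-5)²)) - 299 = (F + (-1 + 25)) - 299 = (F + 24) - 299 = (24 + F) - 299 = -275 + F)
H/O(h(-22), 812) = -654/(-275 + 812) = -654/537 = -654*1/537 = -218/179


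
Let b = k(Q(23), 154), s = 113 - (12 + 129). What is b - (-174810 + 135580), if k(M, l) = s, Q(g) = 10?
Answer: 39202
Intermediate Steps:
s = -28 (s = 113 - 1*141 = 113 - 141 = -28)
k(M, l) = -28
b = -28
b - (-174810 + 135580) = -28 - (-174810 + 135580) = -28 - 1*(-39230) = -28 + 39230 = 39202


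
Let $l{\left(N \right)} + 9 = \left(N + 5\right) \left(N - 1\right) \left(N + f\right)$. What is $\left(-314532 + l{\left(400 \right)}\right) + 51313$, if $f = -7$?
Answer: $63243607$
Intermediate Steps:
$l{\left(N \right)} = -9 + \left(-1 + N\right) \left(-7 + N\right) \left(5 + N\right)$ ($l{\left(N \right)} = -9 + \left(N + 5\right) \left(N - 1\right) \left(N - 7\right) = -9 + \left(5 + N\right) \left(-1 + N\right) \left(-7 + N\right) = -9 + \left(-1 + N\right) \left(-7 + N\right) \left(5 + N\right)$)
$\left(-314532 + l{\left(400 \right)}\right) + 51313 = \left(-314532 + \left(26 + 400^{3} - 13200 - 3 \cdot 400^{2}\right)\right) + 51313 = \left(-314532 + \left(26 + 64000000 - 13200 - 480000\right)\right) + 51313 = \left(-314532 + 63506826\right) + 51313 = 63192294 + 51313 = 63243607$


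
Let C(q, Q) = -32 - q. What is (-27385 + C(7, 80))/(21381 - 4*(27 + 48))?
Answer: -27424/21081 ≈ -1.3009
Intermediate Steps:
(-27385 + C(7, 80))/(21381 - 4*(27 + 48)) = (-27385 + (-32 - 1*7))/(21381 - 4*(27 + 48)) = (-27385 + (-32 - 7))/(21381 - 4*75) = (-27385 - 39)/(21381 - 300) = -27424/21081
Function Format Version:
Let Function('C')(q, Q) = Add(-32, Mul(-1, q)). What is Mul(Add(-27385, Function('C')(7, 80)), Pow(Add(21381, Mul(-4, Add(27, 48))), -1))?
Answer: Rational(-27424, 21081) ≈ -1.3009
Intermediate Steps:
Mul(Add(-27385, Function('C')(7, 80)), Pow(Add(21381, Mul(-4, Add(27, 48))), -1)) = Mul(Add(-27385, Add(-32, Mul(-1, 7))), Pow(Add(21381, Mul(-4, Add(27, 48))), -1)) = Mul(Add(-27385, Add(-32, -7)), Pow(Add(21381, Mul(-4, 75)), -1)) = Mul(Add(-27385, -39), Pow(Add(21381, -300), -1)) = Mul(-27424, Pow(21081, -1)) = Mul(-27424, Rational(1, 21081)) = Rational(-27424, 21081)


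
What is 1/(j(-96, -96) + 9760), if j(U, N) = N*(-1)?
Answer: 1/9856 ≈ 0.00010146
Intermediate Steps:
j(U, N) = -N
1/(j(-96, -96) + 9760) = 1/(-1*(-96) + 9760) = 1/(96 + 9760) = 1/9856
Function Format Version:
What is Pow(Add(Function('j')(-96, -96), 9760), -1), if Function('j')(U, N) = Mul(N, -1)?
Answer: Rational(1, 9856) ≈ 0.00010146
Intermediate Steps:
Function('j')(U, N) = Mul(-1, N)
Pow(Add(Function('j')(-96, -96), 9760), -1) = Pow(Add(Mul(-1, -96), 9760), -1) = Pow(Add(96, 9760), -1) = Pow(9856, -1) = Rational(1, 9856)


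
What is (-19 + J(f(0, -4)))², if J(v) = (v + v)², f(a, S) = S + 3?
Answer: 225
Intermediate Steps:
f(a, S) = 3 + S
J(v) = 4*v² (J(v) = (2*v)² = 4*v²)
(-19 + J(f(0, -4)))² = (-19 + 4*(3 - 4)²)² = (-19 + 4*(-1)²)² = (-19 + 4*1)² = (-19 + 4)² = (-15)² = 225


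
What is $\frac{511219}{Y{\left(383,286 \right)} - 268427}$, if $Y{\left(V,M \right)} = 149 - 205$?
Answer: $- \frac{511219}{268483} \approx -1.9041$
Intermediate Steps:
$Y{\left(V,M \right)} = -56$ ($Y{\left(V,M \right)} = 149 - 205 = -56$)
$\frac{511219}{Y{\left(383,286 \right)} - 268427} = \frac{511219}{-56 - 268427} = \frac{511219}{-268483} = 511219 \left(- \frac{1}{268483}\right) = - \frac{511219}{268483}$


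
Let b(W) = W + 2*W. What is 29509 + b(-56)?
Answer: 29341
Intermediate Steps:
b(W) = 3*W
29509 + b(-56) = 29509 + 3*(-56) = 29509 - 168 = 29341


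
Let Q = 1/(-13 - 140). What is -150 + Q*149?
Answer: -23099/153 ≈ -150.97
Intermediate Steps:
Q = -1/153 (Q = 1/(-153) = -1/153 ≈ -0.0065359)
-150 + Q*149 = -150 - 1/153*149 = -150 - 149/153 = -23099/153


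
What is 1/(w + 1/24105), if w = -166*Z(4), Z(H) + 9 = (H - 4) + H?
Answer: 24105/20007151 ≈ 0.0012048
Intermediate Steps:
Z(H) = -13 + 2*H (Z(H) = -9 + ((H - 4) + H) = -9 + ((-4 + H) + H) = -9 + (-4 + 2*H) = -13 + 2*H)
w = 830 (w = -166*(-13 + 2*4) = -166*(-13 + 8) = -166*(-5) = 830)
1/(w + 1/24105) = 1/(830 + 1/24105) = 1/(20007151/24105) = 24105/20007151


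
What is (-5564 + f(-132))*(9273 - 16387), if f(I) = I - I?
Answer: 39582296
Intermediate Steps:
f(I) = 0
(-5564 + f(-132))*(9273 - 16387) = (-5564 + 0)*(9273 - 16387) = -5564*(-7114) = 39582296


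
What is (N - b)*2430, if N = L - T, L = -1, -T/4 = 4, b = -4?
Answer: 46170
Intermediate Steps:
T = -16 (T = -4*4 = -16)
N = 15 (N = -1 - 1*(-16) = -1 + 16 = 15)
(N - b)*2430 = (15 - 1*(-4))*2430 = (15 + 4)*2430 = 19*2430 = 46170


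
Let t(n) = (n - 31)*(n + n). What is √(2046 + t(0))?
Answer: √2046 ≈ 45.233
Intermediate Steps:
t(n) = 2*n*(-31 + n) (t(n) = (-31 + n)*(2*n) = 2*n*(-31 + n))
√(2046 + t(0)) = √(2046 + 2*0*(-31 + 0)) = √(2046 + 2*0*(-31)) = √(2046 + 0) = √2046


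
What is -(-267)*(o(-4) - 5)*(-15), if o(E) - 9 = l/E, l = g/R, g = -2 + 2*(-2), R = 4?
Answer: -140175/8 ≈ -17522.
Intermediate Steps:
g = -6 (g = -2 - 4 = -6)
l = -3/2 (l = -6/4 = -6*¼ = -3/2 ≈ -1.5000)
o(E) = 9 - 3/(2*E)
-(-267)*(o(-4) - 5)*(-15) = -(-267)*((9 - 3/2/(-4)) - 5)*(-15) = -(-267)*((9 - 3/2*(-¼)) - 5)*(-15) = -(-267)*((9 + 3/8) - 5)*(-15) = -(-267)*(75/8 - 5)*(-15) = -(-267)*35/8*(-15) = -89*(-105/8)*(-15) = (9345/8)*(-15) = -140175/8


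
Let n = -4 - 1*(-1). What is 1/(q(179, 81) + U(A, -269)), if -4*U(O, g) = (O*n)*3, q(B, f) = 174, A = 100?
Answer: 1/399 ≈ 0.0025063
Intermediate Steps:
n = -3 (n = -4 + 1 = -3)
U(O, g) = 9*O/4 (U(O, g) = -O*(-3)*3/4 = -(-3*O)*3/4 = -(-9)*O/4 = 9*O/4)
1/(q(179, 81) + U(A, -269)) = 1/(174 + (9/4)*100) = 1/(174 + 225) = 1/399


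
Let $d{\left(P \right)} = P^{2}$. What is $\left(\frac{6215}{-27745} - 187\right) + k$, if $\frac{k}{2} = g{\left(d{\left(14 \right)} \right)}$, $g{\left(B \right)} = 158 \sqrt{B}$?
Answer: $\frac{23509870}{5549} \approx 4236.8$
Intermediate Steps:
$k = 4424$ ($k = 2 \cdot 158 \sqrt{14^{2}} = 2 \cdot 158 \sqrt{196} = 2 \cdot 158 \cdot 14 = 2 \cdot 2212 = 4424$)
$\left(\frac{6215}{-27745} - 187\right) + k = \left(\frac{6215}{-27745} - 187\right) + 4424 = \left(6215 \left(- \frac{1}{27745}\right) - 187\right) + 4424 = \left(- \frac{1243}{5549} - 187\right) + 4424 = - \frac{1038906}{5549} + 4424 = \frac{23509870}{5549}$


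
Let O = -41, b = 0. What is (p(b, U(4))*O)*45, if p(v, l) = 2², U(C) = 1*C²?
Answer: -7380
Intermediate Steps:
U(C) = C²
p(v, l) = 4
(p(b, U(4))*O)*45 = (4*(-41))*45 = -164*45 = -7380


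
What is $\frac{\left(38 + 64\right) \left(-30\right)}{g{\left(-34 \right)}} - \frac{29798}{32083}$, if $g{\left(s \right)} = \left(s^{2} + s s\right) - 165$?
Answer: $- \frac{162150286}{68882201} \approx -2.354$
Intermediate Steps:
$g{\left(s \right)} = -165 + 2 s^{2}$ ($g{\left(s \right)} = \left(s^{2} + s^{2}\right) - 165 = 2 s^{2} - 165 = -165 + 2 s^{2}$)
$\frac{\left(38 + 64\right) \left(-30\right)}{g{\left(-34 \right)}} - \frac{29798}{32083} = \frac{\left(38 + 64\right) \left(-30\right)}{-165 + 2 \left(-34\right)^{2}} - \frac{29798}{32083} = \frac{102 \left(-30\right)}{-165 + 2 \cdot 1156} - \frac{29798}{32083} = - \frac{3060}{-165 + 2312} - \frac{29798}{32083} = - \frac{3060}{2147} - \frac{29798}{32083} = - \frac{162150286}{68882201}$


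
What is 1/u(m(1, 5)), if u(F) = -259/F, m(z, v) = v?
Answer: -5/259 ≈ -0.019305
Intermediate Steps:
1/u(m(1, 5)) = 1/(-259/5) = -5/259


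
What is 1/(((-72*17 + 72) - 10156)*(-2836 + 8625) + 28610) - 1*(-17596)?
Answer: 1151366141591/65433402 ≈ 17596.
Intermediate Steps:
1/(((-72*17 + 72) - 10156)*(-2836 + 8625) + 28610) - 1*(-17596) = 1/(((-1224 + 72) - 10156)*5789 + 28610) + 17596 = 1/((-1152 - 10156)*5789 + 28610) + 17596 = 1/(-11308*5789 + 28610) + 17596 = 1/(-65462012 + 28610) + 17596 = 1/(-65433402) + 17596 = -1/65433402 + 17596 = 1151366141591/65433402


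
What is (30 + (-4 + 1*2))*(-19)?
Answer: -532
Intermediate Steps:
(30 + (-4 + 1*2))*(-19) = (30 + (-4 + 2))*(-19) = (30 - 2)*(-19) = 28*(-19) = -532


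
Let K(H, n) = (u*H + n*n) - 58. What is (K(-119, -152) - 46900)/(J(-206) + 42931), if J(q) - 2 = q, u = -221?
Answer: 2445/42727 ≈ 0.057224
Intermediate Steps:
J(q) = 2 + q
K(H, n) = -58 + n² - 221*H (K(H, n) = (-221*H + n*n) - 58 = (-221*H + n²) - 58 = (n² - 221*H) - 58 = -58 + n² - 221*H)
(K(-119, -152) - 46900)/(J(-206) + 42931) = ((-58 + (-152)² - 221*(-119)) - 46900)/((2 - 206) + 42931) = ((-58 + 23104 + 26299) - 46900)/(-204 + 42931) = (49345 - 46900)/42727 = 2445*(1/42727) = 2445/42727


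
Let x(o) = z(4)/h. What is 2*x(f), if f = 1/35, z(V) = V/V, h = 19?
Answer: 2/19 ≈ 0.10526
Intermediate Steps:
z(V) = 1
f = 1/35 ≈ 0.028571
x(o) = 1/19
2*x(f) = 2*(1/19) = 2/19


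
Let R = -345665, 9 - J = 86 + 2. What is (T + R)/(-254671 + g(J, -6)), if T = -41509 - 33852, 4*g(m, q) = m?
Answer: 1684104/1018763 ≈ 1.6531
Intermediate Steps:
J = -79 (J = 9 - (86 + 2) = 9 - 1*88 = 9 - 88 = -79)
g(m, q) = m/4
T = -75361
(T + R)/(-254671 + g(J, -6)) = (-75361 - 345665)/(-254671 + (¼)*(-79)) = -421026/(-254671 - 79/4) = -421026/(-1018763/4) = -421026*(-4/1018763) = 1684104/1018763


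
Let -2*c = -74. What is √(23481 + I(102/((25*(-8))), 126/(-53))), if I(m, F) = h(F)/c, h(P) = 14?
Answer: √32146007/37 ≈ 153.24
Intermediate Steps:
c = 37 (c = -½*(-74) = 37)
I(m, F) = 14/37
√(23481 + I(102/((25*(-8))), 126/(-53))) = √(23481 + 14/37) = √(868811/37) = √32146007/37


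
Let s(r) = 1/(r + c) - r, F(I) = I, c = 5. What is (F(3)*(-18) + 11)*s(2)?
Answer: 559/7 ≈ 79.857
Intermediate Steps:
s(r) = 1/(5 + r) - r (s(r) = 1/(r + 5) - r = 1/(5 + r) - r)
(F(3)*(-18) + 11)*s(2) = (3*(-18) + 11)*((1 - 1*2**2 - 5*2)/(5 + 2)) = (-54 + 11)*((1 - 1*4 - 10)/7) = -43*(1 - 4 - 10)/7 = -43*(-13)/7 = -43*(-13/7) = 559/7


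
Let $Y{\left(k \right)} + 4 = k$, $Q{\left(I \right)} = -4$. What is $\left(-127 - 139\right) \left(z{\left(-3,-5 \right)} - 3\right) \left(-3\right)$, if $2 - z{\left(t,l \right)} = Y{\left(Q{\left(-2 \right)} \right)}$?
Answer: $5586$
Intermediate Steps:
$Y{\left(k \right)} = -4 + k$
$z{\left(t,l \right)} = 10$ ($z{\left(t,l \right)} = 2 - \left(-4 - 4\right) = 2 - -8 = 2 + 8 = 10$)
$\left(-127 - 139\right) \left(z{\left(-3,-5 \right)} - 3\right) \left(-3\right) = \left(-127 - 139\right) \left(10 - 3\right) \left(-3\right) = - 266 \cdot 7 \left(-3\right) = \left(-266\right) \left(-21\right) = 5586$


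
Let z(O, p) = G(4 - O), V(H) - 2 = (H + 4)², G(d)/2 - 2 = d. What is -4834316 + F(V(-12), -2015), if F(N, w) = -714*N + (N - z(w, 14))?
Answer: -4885416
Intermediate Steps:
G(d) = 4 + 2*d
V(H) = 2 + (4 + H)² (V(H) = 2 + (H + 4)² = 2 + (4 + H)²)
z(O, p) = 12 - 2*O (z(O, p) = 4 + 2*(4 - O) = 4 + (8 - 2*O) = 12 - 2*O)
F(N, w) = -12 - 713*N + 2*w (F(N, w) = -714*N + (N - (12 - 2*w)) = -714*N + (N + (-12 + 2*w)) = -714*N + (-12 + N + 2*w) = -12 - 713*N + 2*w)
-4834316 + F(V(-12), -2015) = -4834316 + (-12 - 713*(2 + (4 - 12)²) + 2*(-2015)) = -4834316 + (-12 - 713*(2 + (-8)²) - 4030) = -4834316 + (-12 - 713*(2 + 64) - 4030) = -4834316 + (-12 - 713*66 - 4030) = -4834316 + (-12 - 47058 - 4030) = -4834316 - 51100 = -4885416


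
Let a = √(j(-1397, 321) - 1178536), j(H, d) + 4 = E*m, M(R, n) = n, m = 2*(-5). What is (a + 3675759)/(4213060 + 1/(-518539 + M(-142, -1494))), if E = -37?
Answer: 637171993349/730310076993 + 520033*I*√1178170/2190930230979 ≈ 0.87247 + 0.00025764*I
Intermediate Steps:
m = -10
j(H, d) = 366 (j(H, d) = -4 - 37*(-10) = -4 + 370 = 366)
a = I*√1178170 (a = √(366 - 1178536) = √(-1178170) = I*√1178170 ≈ 1085.4*I)
(a + 3675759)/(4213060 + 1/(-518539 + M(-142, -1494))) = (I*√1178170 + 3675759)/(4213060 + 1/(-518539 - 1494)) = (3675759 + I*√1178170)/(4213060 + 1/(-520033)) = (3675759 + I*√1178170)/(4213060 - 1/520033) = (3675759 + I*√1178170)/(2190930230979/520033) = (3675759 + I*√1178170)*(520033/2190930230979) = 637171993349/730310076993 + 520033*I*√1178170/2190930230979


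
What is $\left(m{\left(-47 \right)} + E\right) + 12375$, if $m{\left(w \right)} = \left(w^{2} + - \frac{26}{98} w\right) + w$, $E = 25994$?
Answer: $\frac{1986630}{49} \approx 40544.0$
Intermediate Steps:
$m{\left(w \right)} = w^{2} + \frac{36 w}{49}$ ($m{\left(w \right)} = \left(w^{2} + \left(-26\right) \frac{1}{98} w\right) + w = \left(w^{2} - \frac{13 w}{49}\right) + w = w^{2} + \frac{36 w}{49}$)
$\left(m{\left(-47 \right)} + E\right) + 12375 = \left(\frac{1}{49} \left(-47\right) \left(36 + 49 \left(-47\right)\right) + 25994\right) + 12375 = \left(\frac{1}{49} \left(-47\right) \left(36 - 2303\right) + 25994\right) + 12375 = \left(\frac{1}{49} \left(-47\right) \left(-2267\right) + 25994\right) + 12375 = \left(\frac{106549}{49} + 25994\right) + 12375 = \frac{1380255}{49} + 12375 = \frac{1986630}{49}$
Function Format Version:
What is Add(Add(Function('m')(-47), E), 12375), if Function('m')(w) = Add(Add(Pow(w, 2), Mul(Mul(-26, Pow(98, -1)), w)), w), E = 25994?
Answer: Rational(1986630, 49) ≈ 40544.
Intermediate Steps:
Function('m')(w) = Add(Pow(w, 2), Mul(Rational(36, 49), w)) (Function('m')(w) = Add(Add(Pow(w, 2), Mul(Mul(-26, Rational(1, 98)), w)), w) = Add(Add(Pow(w, 2), Mul(Rational(-13, 49), w)), w) = Add(Pow(w, 2), Mul(Rational(36, 49), w)))
Add(Add(Function('m')(-47), E), 12375) = Add(Add(Mul(Rational(1, 49), -47, Add(36, Mul(49, -47))), 25994), 12375) = Add(Add(Mul(Rational(1, 49), -47, Add(36, -2303)), 25994), 12375) = Add(Add(Mul(Rational(1, 49), -47, -2267), 25994), 12375) = Add(Add(Rational(106549, 49), 25994), 12375) = Add(Rational(1380255, 49), 12375) = Rational(1986630, 49)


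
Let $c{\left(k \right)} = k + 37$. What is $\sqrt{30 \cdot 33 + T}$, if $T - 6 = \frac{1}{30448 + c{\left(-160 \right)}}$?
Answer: $\frac{\sqrt{36637089313}}{6065} \approx 31.559$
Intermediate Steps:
$c{\left(k \right)} = 37 + k$
$T = \frac{181951}{30325}$ ($T = 6 + \frac{1}{30448 + \left(37 - 160\right)} = 6 + \frac{1}{30448 - 123} = 6 + \frac{1}{30325} = \frac{181951}{30325} \approx 6.0$)
$\sqrt{30 \cdot 33 + T} = \sqrt{30 \cdot 33 + \frac{181951}{30325}} = \sqrt{990 + \frac{181951}{30325}} = \sqrt{\frac{30203701}{30325}} = \frac{\sqrt{36637089313}}{6065}$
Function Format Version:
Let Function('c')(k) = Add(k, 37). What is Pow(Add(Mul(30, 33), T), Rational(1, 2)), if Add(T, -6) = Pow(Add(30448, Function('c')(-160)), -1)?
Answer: Mul(Rational(1, 6065), Pow(36637089313, Rational(1, 2))) ≈ 31.559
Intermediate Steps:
Function('c')(k) = Add(37, k)
T = Rational(181951, 30325) (T = Add(6, Pow(Add(30448, Add(37, -160)), -1)) = Add(6, Pow(Add(30448, -123), -1)) = Add(6, Pow(30325, -1)) = Add(6, Rational(1, 30325)) = Rational(181951, 30325) ≈ 6.0000)
Pow(Add(Mul(30, 33), T), Rational(1, 2)) = Pow(Add(Mul(30, 33), Rational(181951, 30325)), Rational(1, 2)) = Pow(Add(990, Rational(181951, 30325)), Rational(1, 2)) = Pow(Rational(30203701, 30325), Rational(1, 2)) = Mul(Rational(1, 6065), Pow(36637089313, Rational(1, 2)))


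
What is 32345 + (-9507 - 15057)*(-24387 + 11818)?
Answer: 308777261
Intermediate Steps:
32345 + (-9507 - 15057)*(-24387 + 11818) = 32345 - 24564*(-12569) = 32345 + 308744916 = 308777261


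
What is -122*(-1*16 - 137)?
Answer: 18666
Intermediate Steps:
-122*(-1*16 - 137) = -122*(-16 - 137) = -122*(-153) = 18666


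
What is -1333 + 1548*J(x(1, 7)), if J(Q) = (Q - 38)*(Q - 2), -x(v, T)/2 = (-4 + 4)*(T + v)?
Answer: 116315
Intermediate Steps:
x(v, T) = 0 (x(v, T) = -2*(-4 + 4)*(T + v) = -0*(T + v) = -2*0 = 0)
J(Q) = (-38 + Q)*(-2 + Q)
-1333 + 1548*J(x(1, 7)) = -1333 + 1548*(76 + 0² - 40*0) = -1333 + 1548*(76 + 0 + 0) = -1333 + 1548*76 = -1333 + 117648 = 116315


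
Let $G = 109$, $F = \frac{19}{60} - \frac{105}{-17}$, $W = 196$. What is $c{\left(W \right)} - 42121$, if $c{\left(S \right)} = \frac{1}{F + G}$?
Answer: $- \frac{4961979143}{117803} \approx -42121.0$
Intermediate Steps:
$F = \frac{6623}{1020}$ ($F = 19 \cdot \frac{1}{60} - - \frac{105}{17} = \frac{19}{60} + \frac{105}{17} = \frac{6623}{1020} \approx 6.4931$)
$c{\left(S \right)} = \frac{1020}{117803}$ ($c{\left(S \right)} = \frac{1}{\frac{6623}{1020} + 109} = \frac{1}{\frac{117803}{1020}} = \frac{1020}{117803}$)
$c{\left(W \right)} - 42121 = \frac{1020}{117803} - 42121 = - \frac{4961979143}{117803}$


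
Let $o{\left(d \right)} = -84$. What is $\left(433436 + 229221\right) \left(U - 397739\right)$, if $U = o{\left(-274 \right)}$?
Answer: $-263620195711$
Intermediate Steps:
$U = -84$
$\left(433436 + 229221\right) \left(U - 397739\right) = \left(433436 + 229221\right) \left(-84 - 397739\right) = 662657 \left(-397823\right) = -263620195711$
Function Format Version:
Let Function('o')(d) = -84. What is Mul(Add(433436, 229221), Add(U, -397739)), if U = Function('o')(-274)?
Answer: -263620195711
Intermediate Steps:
U = -84
Mul(Add(433436, 229221), Add(U, -397739)) = Mul(Add(433436, 229221), Add(-84, -397739)) = Mul(662657, -397823) = -263620195711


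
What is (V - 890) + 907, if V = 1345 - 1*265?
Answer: 1097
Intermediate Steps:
V = 1080 (V = 1345 - 265 = 1080)
(V - 890) + 907 = (1080 - 890) + 907 = 190 + 907 = 1097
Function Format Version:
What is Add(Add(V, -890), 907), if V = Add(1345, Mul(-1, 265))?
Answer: 1097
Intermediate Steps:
V = 1080 (V = Add(1345, -265) = 1080)
Add(Add(V, -890), 907) = Add(Add(1080, -890), 907) = Add(190, 907) = 1097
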